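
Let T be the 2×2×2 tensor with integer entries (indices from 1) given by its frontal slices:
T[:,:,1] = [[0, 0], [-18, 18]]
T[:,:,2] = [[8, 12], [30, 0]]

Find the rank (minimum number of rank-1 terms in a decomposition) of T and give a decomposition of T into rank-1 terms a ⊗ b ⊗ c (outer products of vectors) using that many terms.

Lower bound: the mode-1 unfolding of T (rows indexed by i, columns by (j,k) = (1,1), (1,2), (2,1), (2,2)) is [[0, 8, 0, 12], [-18, 30, 18, 0]].
There the 2×2 minor on rows i ∈ {1, 2}, columns (j,k) ∈ {(1,1), (1,2)} is det [[0, 8], [-18, 30]] = 144 ≠ 0, so this unfolding has rank ≥ 2; CP rank is at least every unfolding rank, so rank(T) ≥ 2. (Unfolding ranks only ever bound the CP rank from below — rank(T) can be strictly larger than all of them — so the matching upper bound has to come from an explicit 2-term decomposition.)
Upper bound — finding two terms. Write S_k = T[:,:,k] for the frontal slices: S₁ = [[0, 0], [-18, 18]], S₂ = [[8, 12], [30, 0]].
If T = a₁ ⊗ b₁ ⊗ c₁ + a₂ ⊗ b₂ ⊗ c₂ then each S_k = c₁[k]·a₁b₁ᵀ + c₂[k]·a₂b₂ᵀ. S₁ and S₂ are linearly independent, so a₁b₁ᵀ and a₂b₂ᵀ must span the same plane of matrices: they are the rank-1 matrices of the form x·S₁ + y·S₂.
det(x·S₁ + y·S₂) is 360·xy − 360·y² = 360·(x − y)(y), vanishing at (x:y) = (1:1) and (1:0).
M₁ = S₁ + S₂ = [[8, 12], [12, 18]] = 2·[2, 3][2, 3]ᵀ and M₂ = S₁ = [[0, 0], [-18, 18]] = (-18)·[0, 1][1, -1]ᵀ, so take a₁ = [2, 3], b₁ = [2, 3], a₂ = [0, 1], b₂ = [1, -1].
Each slice is an integer combination of E₁ = a₁b₁ᵀ and E₂ = a₂b₂ᵀ: S₁ = −18·E₂, S₂ = 2·E₁ + 18·E₂; reading off coefficients, c₁ = [0, 2] and c₂ = [-18, 18].
Hence T = [2, 3] ⊗ [2, 3] ⊗ [0, 2] + [0, 1] ⊗ [1, -1] ⊗ [-18, 18], so rank(T) ≤ 2.
These bounds meet, so rank(T) = 2.

rank(T) = 2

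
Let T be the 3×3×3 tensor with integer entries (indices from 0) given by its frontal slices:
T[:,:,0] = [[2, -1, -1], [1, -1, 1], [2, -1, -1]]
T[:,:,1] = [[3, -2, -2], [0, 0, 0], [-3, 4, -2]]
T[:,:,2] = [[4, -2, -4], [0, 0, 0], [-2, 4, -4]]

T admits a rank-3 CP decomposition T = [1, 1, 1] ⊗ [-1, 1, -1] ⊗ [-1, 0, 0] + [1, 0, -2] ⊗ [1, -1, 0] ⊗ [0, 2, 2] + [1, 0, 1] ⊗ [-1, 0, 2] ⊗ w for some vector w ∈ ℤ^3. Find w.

w = [-1, -1, -2]

Subtract the known terms from T to get the rank-1 residual R = [1, 0, 1] ⊗ [-1, 0, 2] ⊗ w, so R[i,j,k] = a[i]·b[j]·w[k]. Pick indices with nonzero a[0]·b[0] = (1)·(-1) = -1. Only the fibre through (0,0,·) is needed: R[0,0,:] = T[0,0,:] − Σₗ aₗ[0]bₗ[0]cₗ = [2, 3, 4] − (1)·(-1)·[-1, 0, 0] − (1)·(1)·[0, 2, 2] = [1, 1, 2]. Then w[k] = R[0,0,k] / -1 for each k, giving w = [1, 1, 2] / -1 = [-1, -1, -2].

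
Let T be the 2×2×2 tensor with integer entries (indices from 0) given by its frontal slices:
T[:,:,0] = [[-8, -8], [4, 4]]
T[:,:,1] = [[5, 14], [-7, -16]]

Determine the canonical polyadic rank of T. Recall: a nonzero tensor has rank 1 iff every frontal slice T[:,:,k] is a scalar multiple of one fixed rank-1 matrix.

Lower bound: the mode-2 unfolding of T (rows indexed by j, columns by (i,k) = (0,0), (0,1), (1,0), (1,1)) is [[-8, 5, 4, -7], [-8, 14, 4, -16]].
There the 2×2 minor on rows j ∈ {0, 1}, columns (i,k) ∈ {(0,0), (0,1)} is det [[-8, 5], [-8, 14]] = -72 ≠ 0, so this unfolding has rank ≥ 2; CP rank is at least every unfolding rank, so rank(T) ≥ 2. (Flattening ranks never certify an upper bound on CP rank; for that we must actually write T with 2 rank-1 terms.)
Upper bound — finding two terms. Write S_k = T[:,:,k] for the frontal slices: S₀ = [[-8, -8], [4, 4]], S₁ = [[5, 14], [-7, -16]].
If T = a₁ ⊗ b₁ ⊗ c₁ + a₂ ⊗ b₂ ⊗ c₂ then each S_k = c₁[k]·a₁b₁ᵀ + c₂[k]·a₂b₂ᵀ. S₀ and S₁ are linearly independent, so a₁b₁ᵀ and a₂b₂ᵀ must span the same plane of matrices: they are the rank-1 matrices of the form x·S₀ + y·S₁.
det(x·S₀ + y·S₁) is 36·xy + 18·y² = 18·(y)(2·x + y), vanishing at (x:y) = (1:0) and (1:-2).
M₁ = S₀ = [[-8, -8], [4, 4]] = (-4)·[2, -1][1, 1]ᵀ and M₂ = S₀ − 2·S₁ = [[-18, -36], [18, 36]] = (-18)·[1, -1][1, 2]ᵀ, so take a₁ = [2, -1], b₁ = [1, 1], a₂ = [1, -1], b₂ = [1, 2].
Each slice is an integer combination of E₁ = a₁b₁ᵀ and E₂ = a₂b₂ᵀ: S₀ = −4·E₁, S₁ = −2·E₁ + 9·E₂; reading off coefficients, c₁ = [-4, -2] and c₂ = [0, 9].
Hence T = [2, -1] ⊗ [1, 1] ⊗ [-4, -2] + [1, -1] ⊗ [1, 2] ⊗ [0, 9], so rank(T) ≤ 2.
These bounds meet, so rank(T) = 2.

2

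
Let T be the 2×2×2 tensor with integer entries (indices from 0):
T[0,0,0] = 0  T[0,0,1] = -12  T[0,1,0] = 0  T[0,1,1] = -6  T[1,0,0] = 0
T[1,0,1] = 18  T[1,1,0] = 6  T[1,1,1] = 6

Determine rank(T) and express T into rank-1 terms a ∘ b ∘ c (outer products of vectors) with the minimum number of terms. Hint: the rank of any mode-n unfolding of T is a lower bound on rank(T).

Lower bound: the mode-2 unfolding of T (rows indexed by j, columns by (i,k) = (0,0), (0,1), (1,0), (1,1)) is [[0, -12, 0, 18], [0, -6, 6, 6]].
There the 2×2 minor on rows j ∈ {0, 1}, columns (i,k) ∈ {(0,1), (1,0)} is det [[-12, 0], [-6, 6]] = -72 ≠ 0, so this unfolding has rank ≥ 2; CP rank is at least every unfolding rank, so rank(T) ≥ 2. (Unfolding ranks only ever bound the CP rank from below — rank(T) can be strictly larger than all of them — so the matching upper bound has to come from an explicit 2-term decomposition.)
Upper bound — finding two terms. Write S_k = T[:,:,k] for the frontal slices: S₀ = [[0, 0], [0, 6]], S₁ = [[-12, -6], [18, 6]].
If T = a₁ ∘ b₁ ∘ c₁ + a₂ ∘ b₂ ∘ c₂ then each S_k = c₁[k]·a₁b₁ᵀ + c₂[k]·a₂b₂ᵀ. S₀ and S₁ are linearly independent, so a₁b₁ᵀ and a₂b₂ᵀ must span the same plane of matrices: they are the rank-1 matrices of the form x·S₀ + y·S₁.
det(x·S₀ + y·S₁) is −72·xy + 36·y² = (-36)·(2·x − y)(y), vanishing at (x:y) = (1:2) and (1:0).
M₁ = S₀ + 2·S₁ = [[-24, -12], [36, 18]] = (-6)·(2, -3)(2, 1)ᵀ and M₂ = S₀ = [[0, 0], [0, 6]] = 6·(0, 1)(0, 1)ᵀ, so take a₁ = (2, -3), b₁ = (2, 1), a₂ = (0, 1), b₂ = (0, 1).
Each slice is an integer combination of E₁ = a₁b₁ᵀ and E₂ = a₂b₂ᵀ: S₀ = 6·E₂, S₁ = −3·E₁ − 3·E₂; reading off coefficients, c₁ = (0, -3) and c₂ = (6, -3).
Hence T = (2, -3) ∘ (2, 1) ∘ (0, -3) + (0, 1) ∘ (0, 1) ∘ (6, -3), so rank(T) ≤ 2.
These bounds meet, so rank(T) = 2.

rank(T) = 2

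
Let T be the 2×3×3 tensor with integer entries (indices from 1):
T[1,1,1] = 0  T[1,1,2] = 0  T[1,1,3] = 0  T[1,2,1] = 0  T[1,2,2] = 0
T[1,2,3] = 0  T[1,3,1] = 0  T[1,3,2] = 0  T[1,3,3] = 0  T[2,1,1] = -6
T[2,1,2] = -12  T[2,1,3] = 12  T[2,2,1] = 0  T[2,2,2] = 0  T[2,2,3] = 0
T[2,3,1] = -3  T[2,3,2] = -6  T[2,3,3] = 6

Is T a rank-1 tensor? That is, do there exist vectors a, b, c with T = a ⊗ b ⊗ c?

If T = a ⊗ b ⊗ c then every fibre of T is a multiple of the corresponding factor, so read the factors off the fibres through the nonzero entry T[2,1,1] = -6.
The mode-1 fibre T[:,1,1] = [0, -6] gives a = (0, 1) (primitive direction); the mode-2 fibre T[2,:,1] = [-6, 0, -3] gives b = (2, 0, 1); then c[k] = T[2,1,k] / (a[2]·b[1]) = [-6, -12, 12] / 2 = (-3, -6, 6).
Expanding (0, 1) ⊗ (2, 0, 1) ⊗ (-3, -6, 6) reproduces all 18 entries of T, so T = (0, 1) ⊗ (2, 0, 1) ⊗ (-3, -6, 6) and rank(T) ≤ 1.
Equivalently every frontal slice T[:,:,k] is c[k] times the rank-1 matrix (0, 1) ⊗ (2, 0, 1). So T has rank 1 (it is nonzero).

Yes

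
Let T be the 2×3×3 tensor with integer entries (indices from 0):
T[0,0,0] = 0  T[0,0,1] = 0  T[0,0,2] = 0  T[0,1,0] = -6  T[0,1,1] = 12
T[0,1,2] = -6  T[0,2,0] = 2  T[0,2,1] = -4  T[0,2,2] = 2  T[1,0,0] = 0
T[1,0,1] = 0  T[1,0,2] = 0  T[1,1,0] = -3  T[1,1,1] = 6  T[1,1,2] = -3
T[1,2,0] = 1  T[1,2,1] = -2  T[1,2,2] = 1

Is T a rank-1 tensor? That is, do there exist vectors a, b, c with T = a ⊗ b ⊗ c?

Yes

If T = a ⊗ b ⊗ c then every fibre of T is a multiple of the corresponding factor, so read the factors off the fibres through the nonzero entry T[0,1,0] = -6.
The mode-1 fibre T[:,1,0] = [-6, -3] gives a = [2, 1] (primitive direction); the mode-2 fibre T[0,:,0] = [0, -6, 2] gives b = [0, 3, -1]; then c[k] = T[0,1,k] / (a[0]·b[1]) = [-6, 12, -6] / 6 = [-1, 2, -1].
Expanding [2, 1] ⊗ [0, 3, -1] ⊗ [-1, 2, -1] reproduces all 18 entries of T, so T = [2, 1] ⊗ [0, 3, -1] ⊗ [-1, 2, -1] and rank(T) ≤ 1.
Equivalently every frontal slice T[:,:,k] is c[k] times the rank-1 matrix [2, 1] ⊗ [0, 3, -1]. So T has rank 1 (it is nonzero).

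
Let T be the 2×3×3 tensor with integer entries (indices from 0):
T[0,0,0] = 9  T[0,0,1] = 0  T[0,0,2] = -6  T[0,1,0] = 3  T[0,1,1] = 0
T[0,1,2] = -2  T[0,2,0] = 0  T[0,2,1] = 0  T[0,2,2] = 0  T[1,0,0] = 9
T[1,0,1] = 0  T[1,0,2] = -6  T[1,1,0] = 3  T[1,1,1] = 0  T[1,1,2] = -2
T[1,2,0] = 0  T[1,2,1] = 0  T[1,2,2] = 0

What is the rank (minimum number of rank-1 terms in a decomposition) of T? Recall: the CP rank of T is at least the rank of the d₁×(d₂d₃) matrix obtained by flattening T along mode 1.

1

Lower bound: T ≠ 0 (e.g. T[0,0,0] = 9), so rank(T) ≥ 1.
Upper bound: if T = a ⊗ b ⊗ c then every fibre of T is a multiple of the corresponding factor, so read the factors off the fibres through the nonzero entry T[0,0,0] = 9.
The mode-1 fibre T[:,0,0] = [9, 9] gives a = (1, 1) (primitive direction); the mode-2 fibre T[0,:,0] = [9, 3, 0] gives b = (3, 1, 0); then c[k] = T[0,0,k] / (a[0]·b[0]) = [9, 0, -6] / 3 = (3, 0, -2).
Expanding (1, 1) ⊗ (3, 1, 0) ⊗ (3, 0, -2) reproduces all 18 entries of T, so T = (1, 1) ⊗ (3, 1, 0) ⊗ (3, 0, -2) and rank(T) ≤ 1.
These bounds meet, so rank(T) = 1.
Check entry T[1,2,2] = 0: (1)·(0)·(-2) = 0.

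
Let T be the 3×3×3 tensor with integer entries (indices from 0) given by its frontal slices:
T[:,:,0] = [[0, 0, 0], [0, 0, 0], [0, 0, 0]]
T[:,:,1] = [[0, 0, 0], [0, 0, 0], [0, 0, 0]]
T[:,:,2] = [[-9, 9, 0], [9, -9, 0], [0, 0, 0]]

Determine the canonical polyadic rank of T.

1

Lower bound: T ≠ 0 (e.g. T[0,0,2] = -9), so rank(T) ≥ 1.
Upper bound: if T = a ⊗ b ⊗ c then every fibre of T is a multiple of the corresponding factor, so read the factors off the fibres through the nonzero entry T[0,0,2] = -9.
The mode-1 fibre T[:,0,2] = [-9, 9, 0] gives a = (1, -1, 0) (primitive direction); the mode-2 fibre T[0,:,2] = [-9, 9, 0] gives b = (1, -1, 0); then c[k] = T[0,0,k] / (a[0]·b[0]) = [0, 0, -9] / 1 = (0, 0, -9).
Expanding (1, -1, 0) ⊗ (1, -1, 0) ⊗ (0, 0, -9) reproduces all 27 entries of T, so T = (1, -1, 0) ⊗ (1, -1, 0) ⊗ (0, 0, -9) and rank(T) ≤ 1.
These bounds meet, so rank(T) = 1.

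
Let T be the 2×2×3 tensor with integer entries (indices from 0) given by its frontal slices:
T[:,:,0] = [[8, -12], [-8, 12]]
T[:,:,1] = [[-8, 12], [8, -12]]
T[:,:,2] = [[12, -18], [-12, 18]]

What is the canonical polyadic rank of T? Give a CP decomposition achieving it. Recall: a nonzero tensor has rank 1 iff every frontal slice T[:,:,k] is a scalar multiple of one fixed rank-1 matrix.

rank(T) = 1

Lower bound: T ≠ 0 (e.g. T[0,0,0] = 8), so rank(T) ≥ 1.
Upper bound: if T = a ⊗ b ⊗ c then every fibre of T is a multiple of the corresponding factor, so read the factors off the fibres through the nonzero entry T[0,0,0] = 8.
The mode-1 fibre T[:,0,0] = [8, -8] gives a = [1, -1] (primitive direction); the mode-2 fibre T[0,:,0] = [8, -12] gives b = [2, -3]; then c[k] = T[0,0,k] / (a[0]·b[0]) = [8, -8, 12] / 2 = [4, -4, 6].
Expanding [1, -1] ⊗ [2, -3] ⊗ [4, -4, 6] reproduces all 12 entries of T, so T = [1, -1] ⊗ [2, -3] ⊗ [4, -4, 6] and rank(T) ≤ 1.
These bounds meet, so rank(T) = 1.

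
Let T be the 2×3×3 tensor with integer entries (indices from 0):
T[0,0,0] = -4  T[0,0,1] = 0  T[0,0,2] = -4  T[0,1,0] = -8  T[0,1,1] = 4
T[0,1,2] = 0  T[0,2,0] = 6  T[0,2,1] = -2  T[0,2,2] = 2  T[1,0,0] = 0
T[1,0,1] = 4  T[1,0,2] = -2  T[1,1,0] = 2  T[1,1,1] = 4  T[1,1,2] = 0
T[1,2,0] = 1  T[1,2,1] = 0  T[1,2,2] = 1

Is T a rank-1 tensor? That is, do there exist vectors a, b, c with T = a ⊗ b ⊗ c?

No

The mode-3 unfolding of T (rows indexed by k, columns by (i,j) = (0,0), (0,1), (0,2), (1,0), (1,1), (1,2)) is [[-4, -8, 6, 0, 2, 1], [0, 4, -2, 4, 4, 0], [-4, 0, 2, -2, 0, 1]].
There the 3×3 minor on rows k ∈ {0, 1, 2}, columns (i,j) ∈ {(0,0), (0,1), (1,0)} is det [[-4, -8, 0], [0, 4, 4], [-4, 0, -2]] = 160 ≠ 0, so this unfolding has rank ≥ 3; CP rank is at least every unfolding rank, so rank(T) ≥ 3.
In particular rank(T) ≥ 3 > 1, so T is not rank-1.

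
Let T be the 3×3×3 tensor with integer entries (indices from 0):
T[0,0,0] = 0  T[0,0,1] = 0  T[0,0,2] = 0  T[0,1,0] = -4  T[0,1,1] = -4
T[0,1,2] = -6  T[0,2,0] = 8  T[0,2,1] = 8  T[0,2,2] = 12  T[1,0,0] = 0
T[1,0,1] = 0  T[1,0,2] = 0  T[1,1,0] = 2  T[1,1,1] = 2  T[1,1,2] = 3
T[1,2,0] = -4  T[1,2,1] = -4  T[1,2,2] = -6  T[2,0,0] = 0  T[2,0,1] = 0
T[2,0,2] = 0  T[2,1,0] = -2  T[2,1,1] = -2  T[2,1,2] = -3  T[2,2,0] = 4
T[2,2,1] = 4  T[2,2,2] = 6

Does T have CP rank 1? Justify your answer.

Yes

If T = a ⊗ b ⊗ c then every fibre of T is a multiple of the corresponding factor, so read the factors off the fibres through the nonzero entry T[0,1,0] = -4.
The mode-1 fibre T[:,1,0] = [-4, 2, -2] gives a = [2, -1, 1] (primitive direction); the mode-2 fibre T[0,:,0] = [0, -4, 8] gives b = [0, 1, -2]; then c[k] = T[0,1,k] / (a[0]·b[1]) = [-4, -4, -6] / 2 = [-2, -2, -3].
Expanding [2, -1, 1] ⊗ [0, 1, -2] ⊗ [-2, -2, -3] reproduces all 27 entries of T, so T = [2, -1, 1] ⊗ [0, 1, -2] ⊗ [-2, -2, -3] and rank(T) ≤ 1.
Equivalently every frontal slice T[:,:,k] is c[k] times the rank-1 matrix [2, -1, 1] ⊗ [0, 1, -2]. So T has rank 1 (it is nonzero).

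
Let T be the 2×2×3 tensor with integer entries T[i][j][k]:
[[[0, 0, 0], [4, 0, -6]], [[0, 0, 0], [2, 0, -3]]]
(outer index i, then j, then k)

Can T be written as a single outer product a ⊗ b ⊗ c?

Yes

If T = a ⊗ b ⊗ c then every fibre of T is a multiple of the corresponding factor, so read the factors off the fibres through the nonzero entry T[0,1,0] = 4.
The mode-1 fibre T[:,1,0] = [4, 2] gives a = [2, 1] (primitive direction); the mode-2 fibre T[0,:,0] = [0, 4] gives b = [0, 1]; then c[k] = T[0,1,k] / (a[0]·b[1]) = [4, 0, -6] / 2 = [2, 0, -3].
Expanding [2, 1] ⊗ [0, 1] ⊗ [2, 0, -3] reproduces all 12 entries of T, so T = [2, 1] ⊗ [0, 1] ⊗ [2, 0, -3] and rank(T) ≤ 1.
Equivalently every frontal slice T[:,:,k] is c[k] times the rank-1 matrix [2, 1] ⊗ [0, 1]. So T has rank 1 (it is nonzero).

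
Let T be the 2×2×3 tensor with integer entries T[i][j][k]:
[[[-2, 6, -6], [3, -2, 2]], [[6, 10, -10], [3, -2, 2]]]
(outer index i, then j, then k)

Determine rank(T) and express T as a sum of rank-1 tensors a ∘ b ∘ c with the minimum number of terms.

Lower bound: the mode-3 unfolding of T (rows indexed by k, columns by (i,j) = (0,0), (0,1), (1,0), (1,1)) is [[-2, 3, 6, 3], [6, -2, 10, -2], [-6, 2, -10, 2]].
There the 2×2 minor on rows k ∈ {0, 1}, columns (i,j) ∈ {(0,0), (0,1)} is det [[-2, 3], [6, -2]] = -14 ≠ 0, so this unfolding has rank ≥ 2; CP rank is at least every unfolding rank, so rank(T) ≥ 2. (Unfolding ranks only ever bound the CP rank from below — rank(T) can be strictly larger than all of them — so the matching upper bound has to come from an explicit 2-term decomposition.)
Upper bound — finding two terms. Write S_k = T[:,:,k] for the frontal slices: S₀ = [[-2, 3], [6, 3]], S₁ = [[6, -2], [10, -2]], S₂ = [[-6, 2], [-10, 2]].
If T = a₁ ∘ b₁ ∘ c₁ + a₂ ∘ b₂ ∘ c₂ then each S_k = c₁[k]·a₁b₁ᵀ + c₂[k]·a₂b₂ᵀ. S₀ and S₁ are linearly independent, so a₁b₁ᵀ and a₂b₂ᵀ must span the same plane of matrices: they are the rank-1 matrices of the form x·S₀ + y·S₁.
det(x·S₀ + y·S₁) is −24·x² + 4·xy + 8·y² = (-4)·(3·x − 2·y)(2·x + y), vanishing at (x:y) = (2:3) and (1:-2).
M₁ = 2·S₀ + 3·S₁ = [[14, 0], [42, 0]] = 14·[1, 3][1, 0]ᵀ and M₂ = S₀ − 2·S₁ = [[-14, 7], [-14, 7]] = (-7)·[1, 1][2, -1]ᵀ, so take a₁ = [1, 3], b₁ = [1, 0], a₂ = [1, 1], b₂ = [2, -1].
Each slice is an integer combination of E₁ = a₁b₁ᵀ and E₂ = a₂b₂ᵀ: S₀ = 4·E₁ − 3·E₂, S₁ = 2·E₁ + 2·E₂, S₂ = −2·E₁ − 2·E₂; reading off coefficients, c₁ = [4, 2, -2] and c₂ = [-3, 2, -2].
Hence T = [1, 3] ∘ [1, 0] ∘ [4, 2, -2] + [1, 1] ∘ [2, -1] ∘ [-3, 2, -2], so rank(T) ≤ 2.
These bounds meet, so rank(T) = 2.

rank(T) = 2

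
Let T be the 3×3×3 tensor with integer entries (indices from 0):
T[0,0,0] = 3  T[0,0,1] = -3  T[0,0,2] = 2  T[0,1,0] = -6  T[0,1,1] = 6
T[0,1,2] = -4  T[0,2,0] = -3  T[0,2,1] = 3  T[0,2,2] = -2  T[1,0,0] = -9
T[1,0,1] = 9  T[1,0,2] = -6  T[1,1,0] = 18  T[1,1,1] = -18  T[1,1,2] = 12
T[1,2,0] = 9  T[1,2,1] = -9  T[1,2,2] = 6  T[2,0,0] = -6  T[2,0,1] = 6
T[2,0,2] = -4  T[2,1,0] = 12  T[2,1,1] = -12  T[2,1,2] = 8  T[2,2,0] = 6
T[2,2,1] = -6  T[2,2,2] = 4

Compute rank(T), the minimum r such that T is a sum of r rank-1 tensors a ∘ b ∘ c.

1

Lower bound: T ≠ 0 (e.g. T[0,0,0] = 3), so rank(T) ≥ 1.
Upper bound: the mode-1 fibre T[:,0,0] = [3, -9, -6] gives a = [1, -3, -2] (primitive direction); the mode-2 fibre T[0,:,0] = [3, -6, -3] gives b = [1, -2, -1]; then c[k] = T[0,0,k] / (a[0]·b[0]) = [3, -3, 2] / 1 = [3, -3, 2].
Expanding [1, -3, -2] ∘ [1, -2, -1] ∘ [3, -3, 2] reproduces all 27 entries of T, so T = [1, -3, -2] ∘ [1, -2, -1] ∘ [3, -3, 2] and rank(T) ≤ 1.
These bounds meet, so rank(T) = 1.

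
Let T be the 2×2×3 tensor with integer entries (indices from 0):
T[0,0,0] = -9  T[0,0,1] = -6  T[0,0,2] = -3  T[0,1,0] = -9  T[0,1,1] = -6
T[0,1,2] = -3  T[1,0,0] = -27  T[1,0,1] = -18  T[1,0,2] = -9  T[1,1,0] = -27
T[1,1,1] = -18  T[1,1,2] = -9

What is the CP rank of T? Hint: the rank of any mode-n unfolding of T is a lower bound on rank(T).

Lower bound: T ≠ 0 (e.g. T[0,0,0] = -9), so rank(T) ≥ 1.
Upper bound: the mode-1 fibre T[:,0,0] = [-9, -27] gives a = [1, 3] (primitive direction); the mode-2 fibre T[0,:,0] = [-9, -9] gives b = [1, 1]; then c[k] = T[0,0,k] / (a[0]·b[0]) = [-9, -6, -3] / 1 = [-9, -6, -3].
Expanding [1, 3] ⊗ [1, 1] ⊗ [-9, -6, -3] reproduces all 12 entries of T, so T = [1, 3] ⊗ [1, 1] ⊗ [-9, -6, -3] and rank(T) ≤ 1.
These bounds meet, so rank(T) = 1.

1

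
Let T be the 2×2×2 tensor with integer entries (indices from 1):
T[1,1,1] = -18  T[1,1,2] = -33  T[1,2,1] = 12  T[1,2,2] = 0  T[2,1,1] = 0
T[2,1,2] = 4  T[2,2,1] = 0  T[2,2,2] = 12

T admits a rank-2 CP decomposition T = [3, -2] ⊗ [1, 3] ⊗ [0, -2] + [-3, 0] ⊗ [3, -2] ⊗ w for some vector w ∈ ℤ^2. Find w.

Subtract the known terms from T to get the rank-1 residual R = [-3, 0] ⊗ [3, -2] ⊗ w, so R[i,j,k] = a[i]·b[j]·w[k]. Pick indices with nonzero a[1]·b[1] = (-3)·(3) = -9. Only the fibre through (1,1,·) is needed: R[1,1,:] = T[1,1,:] − Σₗ aₗ[1]bₗ[1]cₗ = [-18, -33] − (3)·(1)·[0, -2] = [-18, -27]. Then w[k] = R[1,1,k] / -9 for each k, giving w = [-18, -27] / -9 = [2, 3].

w = [2, 3]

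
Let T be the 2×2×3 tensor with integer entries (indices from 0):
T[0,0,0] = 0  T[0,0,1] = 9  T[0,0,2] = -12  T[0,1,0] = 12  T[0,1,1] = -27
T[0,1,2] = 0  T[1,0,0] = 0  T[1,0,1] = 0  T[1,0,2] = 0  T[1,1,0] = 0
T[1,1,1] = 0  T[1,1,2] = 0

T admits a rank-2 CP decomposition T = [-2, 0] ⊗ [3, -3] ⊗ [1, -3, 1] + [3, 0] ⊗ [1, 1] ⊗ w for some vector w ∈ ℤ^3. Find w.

Subtract the known terms from T to get the rank-1 residual R = [3, 0] ⊗ [1, 1] ⊗ w, so R[i,j,k] = a[i]·b[j]·w[k]. Pick indices with nonzero a[0]·b[0] = (3)·(1) = 3. Only the fibre through (0,0,·) is needed: R[0,0,:] = T[0,0,:] − Σₗ aₗ[0]bₗ[0]cₗ = [0, 9, -12] − (-2)·(3)·[1, -3, 1] = [6, -9, -6]. Then w[k] = R[0,0,k] / 3 for each k, giving w = [6, -9, -6] / 3 = [2, -3, -2].

w = [2, -3, -2]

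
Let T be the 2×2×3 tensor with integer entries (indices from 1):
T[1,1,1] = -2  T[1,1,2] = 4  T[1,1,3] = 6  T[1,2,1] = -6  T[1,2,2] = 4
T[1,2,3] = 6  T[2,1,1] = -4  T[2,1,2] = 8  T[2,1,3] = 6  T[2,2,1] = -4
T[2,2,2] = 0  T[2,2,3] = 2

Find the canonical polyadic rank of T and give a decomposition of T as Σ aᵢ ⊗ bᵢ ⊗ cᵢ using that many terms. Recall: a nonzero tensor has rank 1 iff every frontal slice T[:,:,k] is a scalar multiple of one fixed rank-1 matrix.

rank(T) = 3

Lower bound: the mode-3 unfolding of T (rows indexed by k, columns by (i,j) = (1,1), (1,2), (2,1), (2,2)) is [[-2, -6, -4, -4], [4, 4, 8, 0], [6, 6, 6, 2]].
There the 3×3 minor on rows k ∈ {1, 2, 3}, columns (i,j) ∈ {(1,1), (1,2), (2,1)} is det [[-2, -6, -4], [4, 4, 8], [6, 6, 6]] = -96 ≠ 0, so this unfolding has rank ≥ 3; CP rank is at least every unfolding rank, so rank(T) ≥ 3. (This is only a lower bound: in general the CP rank may exceed every unfolding rank, so we still need to exhibit 3 rank-1 terms summing to T.)
Upper bound: T is a sum of 3 rank-1 terms, T = [1, 1] ⊗ [0, 1] ⊗ [-8, 8, 4] + [1, 2] ⊗ [1, -1] ⊗ [-2, 4, 2] + [2, 1] ⊗ [1, 1] ⊗ [0, 0, 2] (written with every a and b primitive with positive leading entry and the scale carried by c; CP decompositions are not unique, and this one is verified by expanding entrywise), so rank(T) ≤ 3.
These bounds meet, so rank(T) = 3.
Check entry T[2,1,2] = 8: (1)·(0)·(8) + (2)·(1)·(4) + (1)·(1)·(0) = 8.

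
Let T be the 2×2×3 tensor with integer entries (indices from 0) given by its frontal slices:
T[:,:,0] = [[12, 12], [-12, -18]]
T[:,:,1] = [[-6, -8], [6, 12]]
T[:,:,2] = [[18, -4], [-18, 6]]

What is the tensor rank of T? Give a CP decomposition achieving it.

Lower bound: in the mode-3 unfolding of T (rows indexed by k, columns by (i,j)) the 2×2 minor on rows k ∈ {0, 1}, columns (i,j) ∈ {(0,0), (0,1)} is det [[12, 12], [-6, -8]] = -24 ≠ 0, so that unfolding has rank ≥ 2 and hence rank(T) ≥ 2 (CP rank is at least every unfolding rank, though it can be larger).
Upper bound: with S_k = T[:,:,k], the two rank-1 terms a₁b₁ᵀ, a₂b₂ᵀ are the rank-1 members of the pencil x·S₀ + y·S₁.
det(x·S₀ + y·S₁) is −72·x² + 84·xy − 24·y² = (-12)·(3·x − 2·y)(2·x − y), vanishing at (x:y) = (2:3) and (1:2).
M₁ = 2·S₀ + 3·S₁ = [[6, 0], [-6, 0]] = 6·(1, -1)(1, 0)ᵀ and M₂ = S₀ + 2·S₁ = [[0, -4], [0, 6]] = (-2)·(2, -3)(0, 1)ᵀ, so take a₁ = (1, -1), b₁ = (1, 0), a₂ = (2, -3), b₂ = (0, 1).
Each slice is an integer combination of E₁ = a₁b₁ᵀ and E₂ = a₂b₂ᵀ: S₀ = 12·E₁ + 6·E₂, S₁ = −6·E₁ − 4·E₂, S₂ = 18·E₁ − 2·E₂; reading off coefficients, c₁ = (12, -6, 18) and c₂ = (6, -4, -2).
Hence T = (1, -1) (x) (1, 0) (x) (12, -6, 18) + (2, -3) (x) (0, 1) (x) (6, -4, -2), so rank(T) ≤ 2.
These bounds meet, so rank(T) = 2.

rank(T) = 2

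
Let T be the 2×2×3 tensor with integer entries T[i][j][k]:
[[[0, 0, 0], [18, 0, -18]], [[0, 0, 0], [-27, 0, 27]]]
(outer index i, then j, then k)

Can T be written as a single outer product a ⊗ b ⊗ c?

Yes

The mode-1 fibre T[:,1,0] = [18, -27] gives a = [2, -3] (primitive direction); the mode-2 fibre T[0,:,0] = [0, 18] gives b = [0, 1]; then c[k] = T[0,1,k] / (a[0]·b[1]) = [18, 0, -18] / 2 = [9, 0, -9].
Expanding [2, -3] ⊗ [0, 1] ⊗ [9, 0, -9] reproduces all 12 entries of T, so T = [2, -3] ⊗ [0, 1] ⊗ [9, 0, -9] and rank(T) ≤ 1.
Equivalently every frontal slice T[:,:,k] is c[k] times the rank-1 matrix [2, -3] ⊗ [0, 1]. So T has rank 1 (it is nonzero).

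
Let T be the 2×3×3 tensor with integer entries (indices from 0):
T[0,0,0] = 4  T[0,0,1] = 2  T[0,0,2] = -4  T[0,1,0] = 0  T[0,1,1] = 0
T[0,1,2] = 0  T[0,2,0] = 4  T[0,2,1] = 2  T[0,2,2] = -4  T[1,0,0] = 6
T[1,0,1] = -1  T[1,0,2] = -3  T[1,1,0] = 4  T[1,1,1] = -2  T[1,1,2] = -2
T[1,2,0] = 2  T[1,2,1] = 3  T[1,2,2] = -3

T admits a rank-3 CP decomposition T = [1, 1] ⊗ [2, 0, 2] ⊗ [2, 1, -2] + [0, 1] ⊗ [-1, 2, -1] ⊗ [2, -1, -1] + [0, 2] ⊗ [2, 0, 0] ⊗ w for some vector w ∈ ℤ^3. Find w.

w = [1, -1, 0]

Subtract the known terms from T to get the rank-1 residual R = [0, 2] ⊗ [2, 0, 0] ⊗ w, so R[i,j,k] = a[i]·b[j]·w[k]. Pick indices with nonzero a[1]·b[0] = (2)·(2) = 4. Only the fibre through (1,0,·) is needed: R[1,0,:] = T[1,0,:] − Σₗ aₗ[1]bₗ[0]cₗ = [6, -1, -3] − (1)·(2)·[2, 1, -2] − (1)·(-1)·[2, -1, -1] = [4, -4, 0]. Then w[k] = R[1,0,k] / 4 for each k, giving w = [4, -4, 0] / 4 = [1, -1, 0].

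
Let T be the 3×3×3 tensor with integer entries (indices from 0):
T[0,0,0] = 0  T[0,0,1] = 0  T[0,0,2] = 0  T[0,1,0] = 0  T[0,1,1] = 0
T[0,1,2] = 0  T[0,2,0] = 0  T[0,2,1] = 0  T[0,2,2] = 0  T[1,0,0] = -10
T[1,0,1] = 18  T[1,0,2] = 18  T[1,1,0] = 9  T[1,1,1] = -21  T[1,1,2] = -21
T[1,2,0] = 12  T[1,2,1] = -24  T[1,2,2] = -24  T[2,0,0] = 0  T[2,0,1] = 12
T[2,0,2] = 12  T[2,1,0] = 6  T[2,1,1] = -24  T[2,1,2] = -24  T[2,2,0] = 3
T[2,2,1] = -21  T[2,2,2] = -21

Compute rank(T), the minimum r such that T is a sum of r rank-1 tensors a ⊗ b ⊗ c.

2

Lower bound: the mode-1 unfolding of T (rows indexed by i, columns by (j,k) = (0,0), (0,1), (0,2), (1,0), (1,1), (1,2), (2,0), (2,1), (2,2)) is [[0, 0, 0, 0, 0, 0, 0, 0, 0], [-10, 18, 18, 9, -21, -21, 12, -24, -24], [0, 12, 12, 6, -24, -24, 3, -21, -21]].
There the 2×2 minor on rows i ∈ {1, 2}, columns (j,k) ∈ {(0,0), (0,1)} is det [[-10, 18], [0, 12]] = -120 ≠ 0, so this unfolding has rank ≥ 2; CP rank is at least every unfolding rank, so rank(T) ≥ 2. (Unfolding ranks only ever bound the CP rank from below — rank(T) can be strictly larger than all of them — so the matching upper bound has to come from an explicit 2-term decomposition.)
Upper bound — finding two terms. Write S_k = T[:,:,k] for the frontal slices: S₀ = [[0, 0, 0], [-10, 9, 12], [0, 6, 3]], S₁ = [[0, 0, 0], [18, -21, -24], [12, -24, -21]], S₂ = [[0, 0, 0], [18, -21, -24], [12, -24, -21]].
If T = a₁ ⊗ b₁ ⊗ c₁ + a₂ ⊗ b₂ ⊗ c₂ then each S_k = c₁[k]·a₁b₁ᵀ + c₂[k]·a₂b₂ᵀ. S₀ and S₁ are linearly independent, so a₁b₁ᵀ and a₂b₂ᵀ must span the same plane of matrices: they are the rank-1 matrices of the form x·S₀ + y·S₁.
The 2×2 minor of x·S₀ + y·S₁ on rows {1,2}, columns {0,1} is −60·x² + 240·xy − 180·y² = (-60)·(x − 3·y)(x − y), vanishing at (x:y) = (3:1) and (1:1).
M₁ = 3·S₀ + S₁ = [[0, 0, 0], [-12, 6, 12], [12, -6, -12]] = (-6)·[0, 1, -1][2, -1, -2]ᵀ and M₂ = S₀ + S₁ = [[0, 0, 0], [8, -12, -12], [12, -18, -18]] = 2·[0, 2, 3][2, -3, -3]ᵀ, so take a₁ = [0, 1, -1], b₁ = [2, -1, -2], a₂ = [0, 2, 3], b₂ = [2, -3, -3].
Each slice is an integer combination of E₁ = a₁b₁ᵀ and E₂ = a₂b₂ᵀ: S₀ = −3·E₁ − E₂, S₁ = 3·E₁ + 3·E₂, S₂ = 3·E₁ + 3·E₂; reading off coefficients, c₁ = [-3, 3, 3] and c₂ = [-1, 3, 3].
Hence T = [0, 1, -1] ⊗ [2, -1, -2] ⊗ [-3, 3, 3] + [0, 2, 3] ⊗ [2, -3, -3] ⊗ [-1, 3, 3], so rank(T) ≤ 2.
These bounds meet, so rank(T) = 2.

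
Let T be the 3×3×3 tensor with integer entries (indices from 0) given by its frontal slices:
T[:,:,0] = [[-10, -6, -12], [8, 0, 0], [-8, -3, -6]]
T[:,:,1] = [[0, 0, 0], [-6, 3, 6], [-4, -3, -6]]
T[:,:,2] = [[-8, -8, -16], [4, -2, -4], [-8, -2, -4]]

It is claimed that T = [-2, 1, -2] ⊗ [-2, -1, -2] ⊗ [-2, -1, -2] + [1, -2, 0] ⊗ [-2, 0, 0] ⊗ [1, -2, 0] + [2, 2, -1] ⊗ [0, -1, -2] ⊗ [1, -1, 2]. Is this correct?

Yes

Reconstruct entrywise from the claimed factors. For example, T[1,1,2] = -2 and Σₗ aₗ[1]bₗ[1]cₗ[2] = (1)·(-1)·(-2) + (-2)·(0)·(0) + (2)·(-1)·(2) = -2; checking all 27 entries, every one matches. The claim holds.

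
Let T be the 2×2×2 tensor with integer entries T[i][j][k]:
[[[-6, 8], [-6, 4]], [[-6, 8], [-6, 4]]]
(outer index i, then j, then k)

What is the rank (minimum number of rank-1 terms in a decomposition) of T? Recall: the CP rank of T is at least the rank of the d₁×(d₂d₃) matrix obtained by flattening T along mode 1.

2

Lower bound: the mode-2 unfolding of T (rows indexed by j, columns by (i,k) = (0,0), (0,1), (1,0), (1,1)) is [[-6, 8, -6, 8], [-6, 4, -6, 4]].
There the 2×2 minor on rows j ∈ {0, 1}, columns (i,k) ∈ {(0,0), (0,1)} is det [[-6, 8], [-6, 4]] = 24 ≠ 0, so this unfolding has rank ≥ 2; CP rank is at least every unfolding rank, so rank(T) ≥ 2. (Unfolding ranks only ever bound the CP rank from below — rank(T) can be strictly larger than all of them — so the matching upper bound has to come from an explicit 2-term decomposition.)
Upper bound — finding two terms. Every mode-1 slice of T is a multiple of one matrix: T[i,:,:] = a[i]·M with a = [1, 1] and M = [[-6, 8], [-6, 4]] (rows indexed by j, columns by k). So it suffices to write M as a sum of two rank-1 matrices.
Splitting M by its rows (j = 0, 1), M = [1, 0][-6, 8]ᵀ + [0, 1][-6, 4]ᵀ.
Hence T = [1, 1] ⊗ [1, 0] ⊗ [-6, 8] + [1, 1] ⊗ [0, 1] ⊗ [-6, 4], so rank(T) ≤ 2.
These bounds meet, so rank(T) = 2.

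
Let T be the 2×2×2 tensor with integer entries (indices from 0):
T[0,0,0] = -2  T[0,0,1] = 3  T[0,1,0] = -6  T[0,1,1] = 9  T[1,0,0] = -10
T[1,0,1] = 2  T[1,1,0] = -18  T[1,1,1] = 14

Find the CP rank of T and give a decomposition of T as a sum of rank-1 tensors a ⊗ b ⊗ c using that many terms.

Lower bound: the mode-3 unfolding of T (rows indexed by k, columns by (i,j) = (0,0), (0,1), (1,0), (1,1)) is [[-2, -6, -10, -18], [3, 9, 2, 14]].
There the 2×2 minor on rows k ∈ {0, 1}, columns (i,j) ∈ {(0,0), (1,0)} is det [[-2, -10], [3, 2]] = 26 ≠ 0, so this unfolding has rank ≥ 2; CP rank is at least every unfolding rank, so rank(T) ≥ 2. (This is only a lower bound: in general the CP rank may exceed every unfolding rank, so we still need to exhibit 2 rank-1 terms summing to T.)
Upper bound — finding two terms. Write S_k = T[:,:,k] for the frontal slices: S₀ = [[-2, -6], [-10, -18]], S₁ = [[3, 9], [2, 14]].
If T = a₁ ⊗ b₁ ⊗ c₁ + a₂ ⊗ b₂ ⊗ c₂ then each S_k = c₁[k]·a₁b₁ᵀ + c₂[k]·a₂b₂ᵀ. S₀ and S₁ are linearly independent, so a₁b₁ᵀ and a₂b₂ᵀ must span the same plane of matrices: they are the rank-1 matrices of the form x·S₀ + y·S₁.
det(x·S₀ + y·S₁) is −24·x² + 20·xy + 24·y² = (-4)·(2·x − 3·y)(3·x + 2·y), vanishing at (x:y) = (3:2) and (2:-3).
M₁ = 3·S₀ + 2·S₁ = [[0, 0], [-26, -26]] = (-26)·(0, 1)(1, 1)ᵀ and M₂ = 2·S₀ − 3·S₁ = [[-13, -39], [-26, -78]] = (-13)·(1, 2)(1, 3)ᵀ, so take a₁ = (0, 1), b₁ = (1, 1), a₂ = (1, 2), b₂ = (1, 3).
Each slice is an integer combination of E₁ = a₁b₁ᵀ and E₂ = a₂b₂ᵀ: S₀ = −6·E₁ − 2·E₂, S₁ = −4·E₁ + 3·E₂; reading off coefficients, c₁ = (-6, -4) and c₂ = (-2, 3).
Hence T = (0, 1) ⊗ (1, 1) ⊗ (-6, -4) + (1, 2) ⊗ (1, 3) ⊗ (-2, 3), so rank(T) ≤ 2.
These bounds meet, so rank(T) = 2.

rank(T) = 2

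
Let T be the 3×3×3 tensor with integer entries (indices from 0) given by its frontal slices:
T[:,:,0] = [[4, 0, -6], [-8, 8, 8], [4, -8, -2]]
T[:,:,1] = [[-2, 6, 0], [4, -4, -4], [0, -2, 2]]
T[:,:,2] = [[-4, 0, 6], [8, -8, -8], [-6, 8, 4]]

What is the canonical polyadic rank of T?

Lower bound: the mode-3 unfolding of T (rows indexed by k, columns by (i,j) = (0,0), (0,1), (0,2), (1,0), (1,1), (1,2), (2,0), (2,1), (2,2)) is [[4, 0, -6, -8, 8, 8, 4, -8, -2], [-2, 6, 0, 4, -4, -4, 0, -2, 2], [-4, 0, 6, 8, -8, -8, -6, 8, 4]].
There the 3×3 minor on rows k ∈ {0, 1, 2}, columns (i,j) ∈ {(0,0), (0,1), (2,0)} is det [[4, 0, 4], [-2, 6, 0], [-4, 0, -6]] = -48 ≠ 0, so this unfolding has rank ≥ 3; CP rank is at least every unfolding rank, so rank(T) ≥ 3. (Flattening ranks never certify an upper bound on CP rank; for that we must actually write T with 3 rank-1 terms.)
Upper bound: T is a sum of 3 rank-1 terms, T = [0, 0, 1] ⊗ [1, 0, -1] ⊗ [0, 2, -2] + [1, -2, 1] ⊗ [1, -1, -1] ⊗ [4, -2, -4] + [1, 0, -1] ⊗ [0, 2, -1] ⊗ [2, 2, -2] (written with every a and b primitive with positive leading entry and the scale carried by c; CP decompositions are not unique, and this one is verified by expanding entrywise), so rank(T) ≤ 3.
These bounds meet, so rank(T) = 3.

3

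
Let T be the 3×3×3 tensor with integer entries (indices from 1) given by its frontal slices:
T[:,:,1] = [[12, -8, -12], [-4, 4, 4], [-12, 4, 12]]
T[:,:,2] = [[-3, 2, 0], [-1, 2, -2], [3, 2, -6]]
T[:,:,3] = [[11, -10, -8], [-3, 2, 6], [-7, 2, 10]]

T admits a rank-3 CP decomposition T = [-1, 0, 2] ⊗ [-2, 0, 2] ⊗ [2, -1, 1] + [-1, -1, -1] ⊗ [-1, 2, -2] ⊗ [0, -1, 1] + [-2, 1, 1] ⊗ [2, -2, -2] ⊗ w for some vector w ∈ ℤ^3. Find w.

Subtract the known terms from T to get the rank-1 residual R = [-2, 1, 1] ⊗ [2, -2, -2] ⊗ w, so R[i,j,k] = a[i]·b[j]·w[k]. Pick indices with nonzero a[1]·b[1] = (-2)·(2) = -4. Only the fibre through (1,1,·) is needed: R[1,1,:] = T[1,1,:] − Σₗ aₗ[1]bₗ[1]cₗ = [12, -3, 11] − (-1)·(-2)·[2, -1, 1] − (-1)·(-1)·[0, -1, 1] = [8, 0, 8]. Then w[k] = R[1,1,k] / -4 for each k, giving w = [8, 0, 8] / -4 = [-2, 0, -2].

w = [-2, 0, -2]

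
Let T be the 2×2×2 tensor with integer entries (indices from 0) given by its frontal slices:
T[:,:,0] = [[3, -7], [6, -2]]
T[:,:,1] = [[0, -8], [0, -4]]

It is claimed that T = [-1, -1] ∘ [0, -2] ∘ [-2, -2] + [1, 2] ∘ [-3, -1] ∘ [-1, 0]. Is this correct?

Reconstruct entry (0,1,0) from the claimed factors: Σₗ aₗ[0]bₗ[1]cₗ[0] = (-1)·(-2)·(-2) + (1)·(-1)·(-1) = -3, but T[0,1,0] = -7. The claim is false.

No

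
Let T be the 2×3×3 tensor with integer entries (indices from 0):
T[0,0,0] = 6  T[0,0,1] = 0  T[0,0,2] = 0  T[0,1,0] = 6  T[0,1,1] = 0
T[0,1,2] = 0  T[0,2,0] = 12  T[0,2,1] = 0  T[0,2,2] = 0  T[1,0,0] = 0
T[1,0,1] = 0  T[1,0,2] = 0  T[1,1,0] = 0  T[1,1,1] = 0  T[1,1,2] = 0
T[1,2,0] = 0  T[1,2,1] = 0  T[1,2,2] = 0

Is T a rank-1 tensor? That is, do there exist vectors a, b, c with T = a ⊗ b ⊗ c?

If T = a ⊗ b ⊗ c then every fibre of T is a multiple of the corresponding factor, so read the factors off the fibres through the nonzero entry T[0,0,0] = 6.
The mode-1 fibre T[:,0,0] = [6, 0] gives a = [1, 0] (primitive direction); the mode-2 fibre T[0,:,0] = [6, 6, 12] gives b = [1, 1, 2]; then c[k] = T[0,0,k] / (a[0]·b[0]) = [6, 0, 0] / 1 = [6, 0, 0].
Expanding [1, 0] ⊗ [1, 1, 2] ⊗ [6, 0, 0] reproduces all 18 entries of T, so T = [1, 0] ⊗ [1, 1, 2] ⊗ [6, 0, 0] and rank(T) ≤ 1.
Equivalently every frontal slice T[:,:,k] is c[k] times the rank-1 matrix [1, 0] ⊗ [1, 1, 2]. So T has rank 1 (it is nonzero).

Yes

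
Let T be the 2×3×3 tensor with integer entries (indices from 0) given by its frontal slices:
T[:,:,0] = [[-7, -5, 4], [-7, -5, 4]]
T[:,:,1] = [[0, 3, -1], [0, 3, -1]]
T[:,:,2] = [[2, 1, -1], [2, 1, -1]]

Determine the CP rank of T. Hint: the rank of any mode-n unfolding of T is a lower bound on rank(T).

2

Lower bound: the mode-2 unfolding of T (rows indexed by j, columns by (i,k) = (0,0), (0,1), (0,2), (1,0), (1,1), (1,2)) is [[-7, 0, 2, -7, 0, 2], [-5, 3, 1, -5, 3, 1], [4, -1, -1, 4, -1, -1]].
There the 2×2 minor on rows j ∈ {0, 1}, columns (i,k) ∈ {(0,0), (0,1)} is det [[-7, 0], [-5, 3]] = -21 ≠ 0, so this unfolding has rank ≥ 2; CP rank is at least every unfolding rank, so rank(T) ≥ 2. (Flattening ranks never certify an upper bound on CP rank; for that we must actually write T with 2 rank-1 terms.)
Upper bound — finding two terms. Every mode-1 slice of T is a multiple of one matrix: T[i,:,:] = a[i]·M with a = [1, 1] and M = [[-7, 0, 2], [-5, 3, 1], [4, -1, -1]] (rows indexed by j, columns by k). So it suffices to write M as a sum of two rank-1 matrices.
The rows of M satisfy (row 0) = −(row 1) − 3·(row 2), so splitting by rows, M = [-1, 1, 0][-5, 3, 1]ᵀ + [-3, 0, 1][4, -1, -1]ᵀ.
Hence T = [1, 1] ⊗ [-1, 1, 0] ⊗ [-5, 3, 1] + [1, 1] ⊗ [-3, 0, 1] ⊗ [4, -1, -1], so rank(T) ≤ 2.
These bounds meet, so rank(T) = 2.
Check entry T[1,1,2] = 1: (1)·(1)·(1) + (1)·(0)·(-1) = 1.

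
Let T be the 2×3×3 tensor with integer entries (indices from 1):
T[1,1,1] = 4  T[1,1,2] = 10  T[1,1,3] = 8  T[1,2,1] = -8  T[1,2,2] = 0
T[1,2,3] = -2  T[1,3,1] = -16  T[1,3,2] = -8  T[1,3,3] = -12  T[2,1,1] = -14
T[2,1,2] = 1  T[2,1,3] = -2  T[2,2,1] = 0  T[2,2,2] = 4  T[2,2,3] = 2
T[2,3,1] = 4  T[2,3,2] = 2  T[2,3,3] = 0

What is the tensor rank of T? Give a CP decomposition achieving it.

Lower bound: the mode-2 unfolding of T (rows indexed by j, columns by (i,k) = (1,1), (1,2), (1,3), (2,1), (2,2), (2,3)) is [[4, 10, 8, -14, 1, -2], [-8, 0, -2, 0, 4, 2], [-16, -8, -12, 4, 2, 0]].
There the 3×3 minor on rows j ∈ {1, 2, 3}, columns (i,k) ∈ {(1,1), (1,2), (1,3)} is det [[4, 10, 8], [-8, 0, -2], [-16, -8, -12]] = -192 ≠ 0, so this unfolding has rank ≥ 3; CP rank is at least every unfolding rank, so rank(T) ≥ 3. (Unfolding ranks only ever bound the CP rank from below — rank(T) can be strictly larger than all of them — so the matching upper bound has to come from an explicit 3-term decomposition.)
Upper bound: T is a sum of 3 rank-1 terms, T = (1, -1) (x) (2, -1, -2) (x) (4, 2, 2) + (1, 1) (x) (2, 1, 0) (x) (-4, 2, 0) + (2, 1) (x) (1, 0, -2) (x) (2, 1, 2) (one valid choice — decompositions are not unique — normalised so each a, b is primitive with positive first nonzero entry; check it by expanding all entries), so rank(T) ≤ 3.
These bounds meet, so rank(T) = 3.

rank(T) = 3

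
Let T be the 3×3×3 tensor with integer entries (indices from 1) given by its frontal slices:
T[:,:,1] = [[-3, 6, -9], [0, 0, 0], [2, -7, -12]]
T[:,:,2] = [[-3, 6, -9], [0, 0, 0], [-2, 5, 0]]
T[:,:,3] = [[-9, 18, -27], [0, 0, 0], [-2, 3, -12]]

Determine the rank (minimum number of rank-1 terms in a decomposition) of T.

Lower bound: in the mode-1 unfolding of T (rows indexed by i, columns by (j,k)) the 2×2 minor on rows i ∈ {1, 3}, columns (j,k) ∈ {(1,1), (1,2)} is det [[-3, -3], [2, -2]] = 12 ≠ 0, so that unfolding has rank ≥ 2 and hence rank(T) ≥ 2 (CP rank is at least every unfolding rank, though it can be larger).
Upper bound: with S_k = T[:,:,k], the two rank-1 terms a₁b₁ᵀ, a₂b₂ᵀ are the rank-1 members of the pencil x·S₁ + y·S₂.
The 2×2 minor of x·S₁ + y·S₂ on rows {1,3}, columns {1,2} is 9·x² + 6·xy − 3·y² = 3·(3·x − y)(x + y), vanishing at (x:y) = (1:3) and (1:-1).
M₁ = S₁ + 3·S₂ = [[-12, 24, -36], [0, 0, 0], [-4, 8, -12]] = (-4)·(3, 0, 1)(1, -2, 3)ᵀ and M₂ = S₁ − S₂ = [[0, 0, 0], [0, 0, 0], [4, -12, -12]] = 4·(0, 0, 1)(1, -3, -3)ᵀ, so take a₁ = (3, 0, 1), b₁ = (1, -2, 3), a₂ = (0, 0, 1), b₂ = (1, -3, -3).
Each slice is an integer combination of E₁ = a₁b₁ᵀ and E₂ = a₂b₂ᵀ: S₁ = −E₁ + 3·E₂, S₂ = −E₁ − E₂, S₃ = −3·E₁ + E₂; reading off coefficients, c₁ = (-1, -1, -3) and c₂ = (3, -1, 1).
Hence T = (3, 0, 1) ⊗ (1, -2, 3) ⊗ (-1, -1, -3) + (0, 0, 1) ⊗ (1, -3, -3) ⊗ (3, -1, 1), so rank(T) ≤ 2.
These bounds meet, so rank(T) = 2.

2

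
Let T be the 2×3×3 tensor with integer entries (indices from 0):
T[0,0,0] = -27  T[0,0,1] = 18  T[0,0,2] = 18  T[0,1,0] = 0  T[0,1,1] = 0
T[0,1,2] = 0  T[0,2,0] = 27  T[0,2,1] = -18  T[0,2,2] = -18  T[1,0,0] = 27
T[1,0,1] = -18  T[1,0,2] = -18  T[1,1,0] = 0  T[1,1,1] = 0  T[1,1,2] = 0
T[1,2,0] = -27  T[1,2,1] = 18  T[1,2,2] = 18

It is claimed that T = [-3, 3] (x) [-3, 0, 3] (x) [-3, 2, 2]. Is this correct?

Reconstruct entrywise from the claimed factors. For example, T[0,1,2] = 0 and Σₗ aₗ[0]bₗ[1]cₗ[2] = (-3)·(0)·(2) = 0; checking all 18 entries, every one matches. The claim holds.

Yes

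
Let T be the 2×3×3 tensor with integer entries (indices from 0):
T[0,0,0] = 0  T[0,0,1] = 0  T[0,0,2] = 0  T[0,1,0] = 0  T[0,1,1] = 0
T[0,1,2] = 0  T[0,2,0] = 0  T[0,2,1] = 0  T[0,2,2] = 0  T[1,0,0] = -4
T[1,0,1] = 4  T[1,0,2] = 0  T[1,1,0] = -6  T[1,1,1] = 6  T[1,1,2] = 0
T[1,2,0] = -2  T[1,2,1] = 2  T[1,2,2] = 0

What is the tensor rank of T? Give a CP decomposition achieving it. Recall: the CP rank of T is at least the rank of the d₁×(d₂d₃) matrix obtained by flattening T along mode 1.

Lower bound: T ≠ 0 (e.g. T[1,0,0] = -4), so rank(T) ≥ 1.
Upper bound: the mode-1 fibre T[:,0,0] = [0, -4] gives a = [0, 1] (primitive direction); the mode-2 fibre T[1,:,0] = [-4, -6, -2] gives b = [2, 3, 1]; then c[k] = T[1,0,k] / (a[1]·b[0]) = [-4, 4, 0] / 2 = [-2, 2, 0].
Expanding [0, 1] ⊗ [2, 3, 1] ⊗ [-2, 2, 0] reproduces all 18 entries of T, so T = [0, 1] ⊗ [2, 3, 1] ⊗ [-2, 2, 0] and rank(T) ≤ 1.
These bounds meet, so rank(T) = 1.

rank(T) = 1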